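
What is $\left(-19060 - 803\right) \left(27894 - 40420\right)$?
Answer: $248803938$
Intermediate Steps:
$\left(-19060 - 803\right) \left(27894 - 40420\right) = \left(-19863\right) \left(-12526\right) = 248803938$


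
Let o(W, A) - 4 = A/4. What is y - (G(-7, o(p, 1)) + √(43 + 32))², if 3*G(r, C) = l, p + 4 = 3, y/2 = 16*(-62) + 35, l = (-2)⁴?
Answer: -18157/9 - 160*√3/3 ≈ -2109.8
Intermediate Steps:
l = 16
y = -1914 (y = 2*(16*(-62) + 35) = 2*(-992 + 35) = 2*(-957) = -1914)
p = -1 (p = -4 + 3 = -1)
o(W, A) = 4 + A/4
G(r, C) = 16/3 (G(r, C) = (⅓)*16 = 16/3)
y - (G(-7, o(p, 1)) + √(43 + 32))² = -1914 - (16/3 + √(43 + 32))² = -1914 - (16/3 + √75)² = -1914 - (16/3 + 5*√3)²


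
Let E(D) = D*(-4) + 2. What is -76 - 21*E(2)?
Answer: 50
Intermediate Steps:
E(D) = 2 - 4*D (E(D) = -4*D + 2 = 2 - 4*D)
-76 - 21*E(2) = -76 - 21*(2 - 4*2) = -76 - 21*(2 - 8) = -76 - 21*(-6) = -76 + 126 = 50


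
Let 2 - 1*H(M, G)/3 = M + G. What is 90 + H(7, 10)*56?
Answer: -2430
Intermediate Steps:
H(M, G) = 6 - 3*G - 3*M (H(M, G) = 6 - 3*(M + G) = 6 - 3*(G + M) = 6 + (-3*G - 3*M) = 6 - 3*G - 3*M)
90 + H(7, 10)*56 = 90 + (6 - 3*10 - 3*7)*56 = 90 + (6 - 30 - 21)*56 = 90 - 45*56 = 90 - 2520 = -2430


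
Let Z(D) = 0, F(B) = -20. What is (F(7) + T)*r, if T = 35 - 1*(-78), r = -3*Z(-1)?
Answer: 0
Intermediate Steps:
r = 0 (r = -3*0 = 0)
T = 113 (T = 35 + 78 = 113)
(F(7) + T)*r = (-20 + 113)*0 = 93*0 = 0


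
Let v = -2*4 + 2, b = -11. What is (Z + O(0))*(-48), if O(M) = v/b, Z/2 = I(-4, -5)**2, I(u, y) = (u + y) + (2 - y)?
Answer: -4512/11 ≈ -410.18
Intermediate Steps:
I(u, y) = 2 + u
Z = 8 (Z = 2*(2 - 4)**2 = 2*(-2)**2 = 2*4 = 8)
v = -6 (v = -8 + 2 = -6)
O(M) = 6/11 (O(M) = -6/(-11) = -6*(-1/11) = 6/11)
(Z + O(0))*(-48) = (8 + 6/11)*(-48) = (94/11)*(-48) = -4512/11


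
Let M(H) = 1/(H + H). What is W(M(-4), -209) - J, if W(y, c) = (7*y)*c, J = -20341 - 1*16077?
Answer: 292807/8 ≈ 36601.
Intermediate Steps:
M(H) = 1/(2*H)
J = -36418 (J = -20341 - 16077 = -36418)
W(y, c) = 7*c*y
W(M(-4), -209) - J = 7*(-209)*((½)/(-4)) - 1*(-36418) = 7*(-209)*((½)*(-¼)) + 36418 = 7*(-209)*(-⅛) + 36418 = 1463/8 + 36418 = 292807/8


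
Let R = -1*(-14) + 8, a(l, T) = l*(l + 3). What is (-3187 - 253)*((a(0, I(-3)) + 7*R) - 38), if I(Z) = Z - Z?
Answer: -399040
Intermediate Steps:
I(Z) = 0
a(l, T) = l*(3 + l)
R = 22 (R = 14 + 8 = 22)
(-3187 - 253)*((a(0, I(-3)) + 7*R) - 38) = (-3187 - 253)*((0*(3 + 0) + 7*22) - 38) = -3440*((0*3 + 154) - 38) = -3440*((0 + 154) - 38) = -3440*(154 - 38) = -3440*116 = -399040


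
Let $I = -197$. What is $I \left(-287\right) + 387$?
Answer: $56926$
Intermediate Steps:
$I \left(-287\right) + 387 = \left(-197\right) \left(-287\right) + 387 = 56539 + 387 = 56926$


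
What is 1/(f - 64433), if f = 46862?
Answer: -1/17571 ≈ -5.6912e-5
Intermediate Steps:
1/(f - 64433) = 1/(46862 - 64433) = 1/(-17571) = -1/17571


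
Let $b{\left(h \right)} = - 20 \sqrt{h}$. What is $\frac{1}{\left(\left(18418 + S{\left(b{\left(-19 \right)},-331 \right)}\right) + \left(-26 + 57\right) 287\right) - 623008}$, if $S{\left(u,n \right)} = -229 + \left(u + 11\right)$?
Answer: $\frac{i}{- 595911 i + 20 \sqrt{19}} \approx -1.6781 \cdot 10^{-6} + 2.455 \cdot 10^{-10} i$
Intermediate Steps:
$S{\left(u,n \right)} = -218 + u$ ($S{\left(u,n \right)} = -229 + \left(11 + u\right) = -218 + u$)
$\frac{1}{\left(\left(18418 + S{\left(b{\left(-19 \right)},-331 \right)}\right) + \left(-26 + 57\right) 287\right) - 623008} = \frac{1}{\left(\left(18418 - \left(218 + 20 \sqrt{-19}\right)\right) + \left(-26 + 57\right) 287\right) - 623008} = \frac{1}{\left(\left(18418 - \left(218 + 20 i \sqrt{19}\right)\right) + 31 \cdot 287\right) - 623008} = \frac{1}{\left(\left(18418 - \left(218 + 20 i \sqrt{19}\right)\right) + 8897\right) - 623008} = \frac{1}{\left(\left(18200 - 20 i \sqrt{19}\right) + 8897\right) - 623008} = \frac{1}{\left(27097 - 20 i \sqrt{19}\right) - 623008} = \frac{1}{-595911 - 20 i \sqrt{19}}$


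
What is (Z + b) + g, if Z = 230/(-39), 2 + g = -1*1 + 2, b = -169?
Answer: -6860/39 ≈ -175.90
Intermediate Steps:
g = -1 (g = -2 + (-1*1 + 2) = -2 + (-1 + 2) = -2 + 1 = -1)
Z = -230/39 (Z = 230*(-1/39) = -230/39 ≈ -5.8974)
(Z + b) + g = (-230/39 - 169) - 1 = -6821/39 - 1 = -6860/39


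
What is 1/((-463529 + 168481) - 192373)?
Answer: -1/487421 ≈ -2.0516e-6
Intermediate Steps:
1/((-463529 + 168481) - 192373) = 1/(-295048 - 192373) = 1/(-487421) = -1/487421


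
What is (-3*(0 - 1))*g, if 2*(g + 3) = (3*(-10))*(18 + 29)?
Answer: -2124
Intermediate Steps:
g = -708 (g = -3 + ((3*(-10))*(18 + 29))/2 = -3 + (-30*47)/2 = -3 + (½)*(-1410) = -3 - 705 = -708)
(-3*(0 - 1))*g = -3*(0 - 1)*(-708) = -3*(-1)*(-708) = -1*(-3)*(-708) = 3*(-708) = -2124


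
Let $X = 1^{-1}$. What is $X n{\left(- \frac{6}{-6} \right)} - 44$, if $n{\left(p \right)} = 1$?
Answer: $-43$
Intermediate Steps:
$X = 1$
$X n{\left(- \frac{6}{-6} \right)} - 44 = 1 \cdot 1 - 44 = 1 - 44 = -43$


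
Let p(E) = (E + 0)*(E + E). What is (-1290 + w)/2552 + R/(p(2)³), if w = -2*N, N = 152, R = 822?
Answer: 80101/81664 ≈ 0.98086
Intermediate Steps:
w = -304 (w = -2*152 = -304)
p(E) = 2*E² (p(E) = E*(2*E) = 2*E²)
(-1290 + w)/2552 + R/(p(2)³) = (-1290 - 304)/2552 + 822/((2*2²)³) = -1594*1/2552 + 822/((2*4)³) = -797/1276 + 822/(8³) = -797/1276 + 822/512 = -797/1276 + 822*(1/512) = -797/1276 + 411/256 = 80101/81664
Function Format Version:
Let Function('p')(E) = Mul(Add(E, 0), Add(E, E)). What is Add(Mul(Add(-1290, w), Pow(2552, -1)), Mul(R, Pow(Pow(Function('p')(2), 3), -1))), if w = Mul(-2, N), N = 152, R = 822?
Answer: Rational(80101, 81664) ≈ 0.98086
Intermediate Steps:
w = -304 (w = Mul(-2, 152) = -304)
Function('p')(E) = Mul(2, Pow(E, 2)) (Function('p')(E) = Mul(E, Mul(2, E)) = Mul(2, Pow(E, 2)))
Add(Mul(Add(-1290, w), Pow(2552, -1)), Mul(R, Pow(Pow(Function('p')(2), 3), -1))) = Add(Mul(Add(-1290, -304), Pow(2552, -1)), Mul(822, Pow(Pow(Mul(2, Pow(2, 2)), 3), -1))) = Add(Mul(-1594, Rational(1, 2552)), Mul(822, Pow(Pow(Mul(2, 4), 3), -1))) = Add(Rational(-797, 1276), Mul(822, Pow(Pow(8, 3), -1))) = Add(Rational(-797, 1276), Mul(822, Pow(512, -1))) = Add(Rational(-797, 1276), Mul(822, Rational(1, 512))) = Add(Rational(-797, 1276), Rational(411, 256)) = Rational(80101, 81664)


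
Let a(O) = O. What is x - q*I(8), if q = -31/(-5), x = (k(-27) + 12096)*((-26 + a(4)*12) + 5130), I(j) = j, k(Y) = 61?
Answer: 313164072/5 ≈ 6.2633e+7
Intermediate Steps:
x = 62632864 (x = (61 + 12096)*((-26 + 4*12) + 5130) = 12157*((-26 + 48) + 5130) = 12157*(22 + 5130) = 12157*5152 = 62632864)
q = 31/5 (q = -31*(-⅕) = 31/5 ≈ 6.2000)
x - q*I(8) = 62632864 - 31*8/5 = 62632864 - 1*248/5 = 62632864 - 248/5 = 313164072/5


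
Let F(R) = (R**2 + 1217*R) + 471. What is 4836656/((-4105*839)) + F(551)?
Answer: 3356744470049/3444095 ≈ 9.7464e+5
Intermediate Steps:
F(R) = 471 + R**2 + 1217*R
4836656/((-4105*839)) + F(551) = 4836656/((-4105*839)) + (471 + 551**2 + 1217*551) = 4836656/(-3444095) + (471 + 303601 + 670567) = 4836656*(-1/3444095) + 974639 = -4836656/3444095 + 974639 = 3356744470049/3444095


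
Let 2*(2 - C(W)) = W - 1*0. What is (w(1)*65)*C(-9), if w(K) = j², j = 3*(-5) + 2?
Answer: 142805/2 ≈ 71403.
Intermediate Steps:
C(W) = 2 - W/2 (C(W) = 2 - (W - 1*0)/2 = 2 - (W + 0)/2 = 2 - W/2)
j = -13 (j = -15 + 2 = -13)
w(K) = 169 (w(K) = (-13)² = 169)
(w(1)*65)*C(-9) = (169*65)*(2 - ½*(-9)) = 10985*(2 + 9/2) = 10985*(13/2) = 142805/2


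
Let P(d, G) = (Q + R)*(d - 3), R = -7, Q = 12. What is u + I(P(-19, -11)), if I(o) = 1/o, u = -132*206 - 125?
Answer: -3004871/110 ≈ -27317.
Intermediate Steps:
u = -27317 (u = -27192 - 125 = -27317)
P(d, G) = -15 + 5*d (P(d, G) = (12 - 7)*(d - 3) = 5*(-3 + d) = -15 + 5*d)
u + I(P(-19, -11)) = -27317 + 1/(-15 + 5*(-19)) = -27317 + 1/(-15 - 95) = -27317 + 1/(-110) = -27317 - 1/110 = -3004871/110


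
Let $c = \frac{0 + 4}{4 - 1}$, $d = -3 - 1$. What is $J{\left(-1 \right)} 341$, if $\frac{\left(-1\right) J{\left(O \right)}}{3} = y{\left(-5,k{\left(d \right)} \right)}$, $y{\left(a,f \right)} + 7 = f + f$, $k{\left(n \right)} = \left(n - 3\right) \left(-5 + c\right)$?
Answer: $-45353$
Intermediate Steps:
$d = -4$ ($d = -3 - 1 = -4$)
$c = \frac{4}{3} \approx 1.3333$
$k{\left(n \right)} = 11 - \frac{11 n}{3}$ ($k{\left(n \right)} = \left(n - 3\right) \left(-5 + \frac{4}{3}\right) = \left(-3 + n\right) \left(- \frac{11}{3}\right) = 11 - \frac{11 n}{3}$)
$y{\left(a,f \right)} = -7 + 2 f$ ($y{\left(a,f \right)} = -7 + \left(f + f\right) = -7 + 2 f$)
$J{\left(O \right)} = -133$ ($J{\left(O \right)} = - 3 \left(-7 + 2 \left(11 - - \frac{44}{3}\right)\right) = - 3 \left(-7 + 2 \left(11 + \frac{44}{3}\right)\right) = - 3 \left(-7 + 2 \cdot \frac{77}{3}\right) = - 3 \left(-7 + \frac{154}{3}\right) = \left(-3\right) \frac{133}{3} = -133$)
$J{\left(-1 \right)} 341 = \left(-133\right) 341 = -45353$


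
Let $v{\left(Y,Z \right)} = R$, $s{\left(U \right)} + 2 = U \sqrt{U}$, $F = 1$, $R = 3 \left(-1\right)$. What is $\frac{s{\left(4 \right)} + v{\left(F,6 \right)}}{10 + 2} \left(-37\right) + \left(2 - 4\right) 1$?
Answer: $- \frac{45}{4} \approx -11.25$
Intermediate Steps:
$R = -3$
$s{\left(U \right)} = -2 + U^{\frac{3}{2}}$ ($s{\left(U \right)} = -2 + U \sqrt{U} = -2 + U^{\frac{3}{2}}$)
$v{\left(Y,Z \right)} = -3$
$\frac{s{\left(4 \right)} + v{\left(F,6 \right)}}{10 + 2} \left(-37\right) + \left(2 - 4\right) 1 = \frac{\left(-2 + 4^{\frac{3}{2}}\right) - 3}{10 + 2} \left(-37\right) + \left(2 - 4\right) 1 = \frac{\left(-2 + 8\right) - 3}{12} \left(-37\right) - 2 = \left(6 - 3\right) \frac{1}{12} \left(-37\right) - 2 = 3 \cdot \frac{1}{12} \left(-37\right) - 2 = \frac{1}{4} \left(-37\right) - 2 = - \frac{37}{4} - 2 = - \frac{45}{4}$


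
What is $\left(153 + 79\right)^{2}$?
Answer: $53824$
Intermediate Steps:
$\left(153 + 79\right)^{2} = 232^{2} = 53824$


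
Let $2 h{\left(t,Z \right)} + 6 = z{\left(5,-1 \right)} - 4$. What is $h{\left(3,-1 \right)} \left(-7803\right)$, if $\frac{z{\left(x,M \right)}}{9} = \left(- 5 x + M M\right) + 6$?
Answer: $671058$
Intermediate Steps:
$z{\left(x,M \right)} = 54 - 45 x + 9 M^{2}$ ($z{\left(x,M \right)} = 9 \left(\left(- 5 x + M M\right) + 6\right) = 9 \left(\left(- 5 x + M^{2}\right) + 6\right) = 9 \left(\left(M^{2} - 5 x\right) + 6\right) = 9 \left(6 + M^{2} - 5 x\right) = 54 - 45 x + 9 M^{2}$)
$h{\left(t,Z \right)} = -86$ ($h{\left(t,Z \right)} = -3 + \frac{\left(54 - 225 + 9 \left(-1\right)^{2}\right) - 4}{2} = -3 + \frac{\left(54 - 225 + 9 \cdot 1\right) - 4}{2} = -3 + \frac{\left(54 - 225 + 9\right) - 4}{2} = -3 + \frac{-162 - 4}{2} = -3 + \frac{1}{2} \left(-166\right) = -3 - 83 = -86$)
$h{\left(3,-1 \right)} \left(-7803\right) = \left(-86\right) \left(-7803\right) = 671058$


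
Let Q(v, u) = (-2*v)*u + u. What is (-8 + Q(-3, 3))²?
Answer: 169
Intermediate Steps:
Q(v, u) = u - 2*u*v (Q(v, u) = -2*u*v + u = u - 2*u*v)
(-8 + Q(-3, 3))² = (-8 + 3*(1 - 2*(-3)))² = (-8 + 3*(1 + 6))² = (-8 + 3*7)² = (-8 + 21)² = 13² = 169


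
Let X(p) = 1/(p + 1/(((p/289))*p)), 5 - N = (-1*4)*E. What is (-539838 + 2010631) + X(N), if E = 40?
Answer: 6607411091527/4492414 ≈ 1.4708e+6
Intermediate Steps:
N = 165 (N = 5 - (-1*4)*40 = 5 - (-4)*40 = 5 - 1*(-160) = 5 + 160 = 165)
X(p) = 1/(p + 289/p²) (X(p) = 1/(p + 1/(((p*(1/289)))*p)) = 1/(p + 1/(((p/289))*p)) = 1/(p + (289/p)/p) = 1/(p + 289/p²))
(-539838 + 2010631) + X(N) = (-539838 + 2010631) + 165²/(289 + 165³) = 1470793 + 27225/(289 + 4492125) = 1470793 + 27225/4492414 = 6607411091527/4492414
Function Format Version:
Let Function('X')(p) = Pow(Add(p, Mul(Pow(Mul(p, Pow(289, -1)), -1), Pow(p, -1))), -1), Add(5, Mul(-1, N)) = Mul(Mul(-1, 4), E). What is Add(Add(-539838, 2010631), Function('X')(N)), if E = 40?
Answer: Rational(6607411091527, 4492414) ≈ 1.4708e+6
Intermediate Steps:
N = 165 (N = Add(5, Mul(-1, Mul(Mul(-1, 4), 40))) = Add(5, Mul(-1, Mul(-4, 40))) = Add(5, Mul(-1, -160)) = Add(5, 160) = 165)
Function('X')(p) = Pow(Add(p, Mul(289, Pow(p, -2))), -1) (Function('X')(p) = Pow(Add(p, Mul(Pow(Mul(p, Rational(1, 289)), -1), Pow(p, -1))), -1) = Pow(Add(p, Mul(Pow(Mul(Rational(1, 289), p), -1), Pow(p, -1))), -1) = Pow(Add(p, Mul(Mul(289, Pow(p, -1)), Pow(p, -1))), -1) = Pow(Add(p, Mul(289, Pow(p, -2))), -1))
Add(Add(-539838, 2010631), Function('X')(N)) = Add(Add(-539838, 2010631), Mul(Pow(165, 2), Pow(Add(289, Pow(165, 3)), -1))) = Add(1470793, Mul(27225, Pow(Add(289, 4492125), -1))) = Add(1470793, Mul(27225, Pow(4492414, -1))) = Add(1470793, Mul(27225, Rational(1, 4492414))) = Add(1470793, Rational(27225, 4492414)) = Rational(6607411091527, 4492414)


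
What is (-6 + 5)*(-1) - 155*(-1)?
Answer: 156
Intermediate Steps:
(-6 + 5)*(-1) - 155*(-1) = -1*(-1) + 155 = 1 + 155 = 156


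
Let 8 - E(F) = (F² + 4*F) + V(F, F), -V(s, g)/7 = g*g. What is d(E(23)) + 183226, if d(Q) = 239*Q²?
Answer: 2282179126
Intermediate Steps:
V(s, g) = -7*g² (V(s, g) = -7*g*g = -7*g²)
E(F) = 8 - 4*F + 6*F² (E(F) = 8 - ((F² + 4*F) - 7*F²) = 8 - (-6*F² + 4*F) = 8 + (-4*F + 6*F²) = 8 - 4*F + 6*F²)
d(E(23)) + 183226 = 239*(8 - 4*23 + 6*23²)² + 183226 = 239*(8 - 92 + 6*529)² + 183226 = 239*(8 - 92 + 3174)² + 183226 = 239*3090² + 183226 = 239*9548100 + 183226 = 2281995900 + 183226 = 2282179126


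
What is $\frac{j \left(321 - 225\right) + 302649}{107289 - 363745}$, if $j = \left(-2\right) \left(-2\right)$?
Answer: $- \frac{303033}{256456} \approx -1.1816$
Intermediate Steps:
$j = 4$
$\frac{j \left(321 - 225\right) + 302649}{107289 - 363745} = \frac{4 \left(321 - 225\right) + 302649}{107289 - 363745} = \frac{4 \cdot 96 + 302649}{-256456} = \left(384 + 302649\right) \left(- \frac{1}{256456}\right) = 303033 \left(- \frac{1}{256456}\right) = - \frac{303033}{256456}$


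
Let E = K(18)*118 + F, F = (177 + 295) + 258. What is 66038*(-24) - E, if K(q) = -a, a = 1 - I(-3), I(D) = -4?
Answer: -1585052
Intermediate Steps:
a = 5 (a = 1 - 1*(-4) = 1 + 4 = 5)
K(q) = -5 (K(q) = -1*5 = -5)
F = 730 (F = 472 + 258 = 730)
E = 140 (E = -5*118 + 730 = -590 + 730 = 140)
66038*(-24) - E = 66038*(-24) - 1*140 = -1584912 - 140 = -1585052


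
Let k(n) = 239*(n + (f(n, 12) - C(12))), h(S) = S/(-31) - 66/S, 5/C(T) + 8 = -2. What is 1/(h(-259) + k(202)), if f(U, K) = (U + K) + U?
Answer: 16058/2373855901 ≈ 6.7645e-6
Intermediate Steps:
f(U, K) = K + 2*U (f(U, K) = (K + U) + U = K + 2*U)
C(T) = -1/2 (C(T) = 5/(-8 - 2) = 5/(-10) = 5*(-1/10) = -1/2)
h(S) = -66/S - S/31 (h(S) = S*(-1/31) - 66/S = -S/31 - 66/S = -66/S - S/31)
k(n) = 5975/2 + 717*n (k(n) = 239*(n + ((12 + 2*n) - 1*(-1/2))) = 239*(n + ((12 + 2*n) + 1/2)) = 239*(n + (25/2 + 2*n)) = 239*(25/2 + 3*n) = 5975/2 + 717*n)
1/(h(-259) + k(202)) = 1/((-66/(-259) - 1/31*(-259)) + (5975/2 + 717*202)) = 1/((-66*(-1/259) + 259/31) + (5975/2 + 144834)) = 1/((66/259 + 259/31) + 295643/2) = 1/(69127/8029 + 295643/2) = 1/(2373855901/16058) = 16058/2373855901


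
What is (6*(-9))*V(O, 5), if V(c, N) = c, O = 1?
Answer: -54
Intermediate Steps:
(6*(-9))*V(O, 5) = (6*(-9))*1 = -54*1 = -54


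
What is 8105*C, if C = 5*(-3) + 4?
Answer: -89155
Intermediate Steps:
C = -11 (C = -15 + 4 = -11)
8105*C = 8105*(-11) = -89155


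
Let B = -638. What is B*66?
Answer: -42108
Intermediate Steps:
B*66 = -638*66 = -42108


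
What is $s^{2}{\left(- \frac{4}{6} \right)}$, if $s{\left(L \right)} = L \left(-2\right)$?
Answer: $\frac{16}{9} \approx 1.7778$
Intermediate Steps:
$s{\left(L \right)} = - 2 L$
$s^{2}{\left(- \frac{4}{6} \right)} = \left(- 2 \left(- \frac{4}{6}\right)\right)^{2} = \left(- 2 \left(\left(-4\right) \frac{1}{6}\right)\right)^{2} = \left(\left(-2\right) \left(- \frac{2}{3}\right)\right)^{2} = \left(\frac{4}{3}\right)^{2} = \frac{16}{9}$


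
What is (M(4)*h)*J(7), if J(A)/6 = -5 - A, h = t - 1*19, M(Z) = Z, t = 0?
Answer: 5472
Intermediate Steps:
h = -19 (h = 0 - 1*19 = 0 - 19 = -19)
J(A) = -30 - 6*A (J(A) = 6*(-5 - A) = -30 - 6*A)
(M(4)*h)*J(7) = (4*(-19))*(-30 - 6*7) = -76*(-30 - 42) = -76*(-72) = 5472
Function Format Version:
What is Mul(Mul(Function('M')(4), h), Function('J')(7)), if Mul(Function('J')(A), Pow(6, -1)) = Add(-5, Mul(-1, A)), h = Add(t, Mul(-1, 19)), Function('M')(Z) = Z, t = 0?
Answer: 5472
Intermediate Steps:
h = -19 (h = Add(0, Mul(-1, 19)) = Add(0, -19) = -19)
Function('J')(A) = Add(-30, Mul(-6, A)) (Function('J')(A) = Mul(6, Add(-5, Mul(-1, A))) = Add(-30, Mul(-6, A)))
Mul(Mul(Function('M')(4), h), Function('J')(7)) = Mul(Mul(4, -19), Add(-30, Mul(-6, 7))) = Mul(-76, Add(-30, -42)) = Mul(-76, -72) = 5472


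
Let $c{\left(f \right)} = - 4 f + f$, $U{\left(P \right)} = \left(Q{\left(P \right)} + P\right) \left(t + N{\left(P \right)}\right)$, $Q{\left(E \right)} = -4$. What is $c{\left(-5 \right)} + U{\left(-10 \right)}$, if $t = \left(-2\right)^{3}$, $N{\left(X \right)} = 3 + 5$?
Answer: $15$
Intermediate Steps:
$N{\left(X \right)} = 8$
$t = -8$
$U{\left(P \right)} = 0$ ($U{\left(P \right)} = \left(-4 + P\right) \left(-8 + 8\right) = \left(-4 + P\right) 0 = 0$)
$c{\left(f \right)} = - 3 f$
$c{\left(-5 \right)} + U{\left(-10 \right)} = \left(-3\right) \left(-5\right) + 0 = 15 + 0 = 15$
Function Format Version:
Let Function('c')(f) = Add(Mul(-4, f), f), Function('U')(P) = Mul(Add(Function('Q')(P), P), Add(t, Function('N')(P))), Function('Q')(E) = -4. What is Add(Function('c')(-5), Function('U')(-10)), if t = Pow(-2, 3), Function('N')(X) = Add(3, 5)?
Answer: 15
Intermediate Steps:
Function('N')(X) = 8
t = -8
Function('U')(P) = 0 (Function('U')(P) = Mul(Add(-4, P), Add(-8, 8)) = Mul(Add(-4, P), 0) = 0)
Function('c')(f) = Mul(-3, f)
Add(Function('c')(-5), Function('U')(-10)) = Add(Mul(-3, -5), 0) = Add(15, 0) = 15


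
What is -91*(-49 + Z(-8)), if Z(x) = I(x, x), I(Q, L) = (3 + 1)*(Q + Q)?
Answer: 10283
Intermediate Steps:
I(Q, L) = 8*Q (I(Q, L) = 4*(2*Q) = 8*Q)
Z(x) = 8*x
-91*(-49 + Z(-8)) = -91*(-49 + 8*(-8)) = -91*(-49 - 64) = -91*(-113) = 10283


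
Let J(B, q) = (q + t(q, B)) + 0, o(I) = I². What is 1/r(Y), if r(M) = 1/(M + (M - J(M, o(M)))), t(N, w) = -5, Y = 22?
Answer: -435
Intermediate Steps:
J(B, q) = -5 + q (J(B, q) = (q - 5) + 0 = (-5 + q) + 0 = -5 + q)
r(M) = 1/(5 - M² + 2*M) (r(M) = 1/(M + (M - (-5 + M²))) = 1/(M + (M + (5 - M²))) = 1/(M + (5 + M - M²)) = 1/(5 - M² + 2*M))
1/r(Y) = 1/(1/(5 - 1*22² + 2*22)) = 1/(1/(5 - 1*484 + 44)) = 1/(1/(5 - 484 + 44)) = 1/(1/(-435)) = 1/(-1/435) = -435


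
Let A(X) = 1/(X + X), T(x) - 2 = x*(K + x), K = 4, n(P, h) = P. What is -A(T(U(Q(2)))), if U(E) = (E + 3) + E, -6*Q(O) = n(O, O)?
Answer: -9/302 ≈ -0.029801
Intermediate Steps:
Q(O) = -O/6
U(E) = 3 + 2*E (U(E) = (3 + E) + E = 3 + 2*E)
T(x) = 2 + x*(4 + x)
A(X) = 1/(2*X)
-A(T(U(Q(2)))) = -1/(2*(2 + (3 + 2*(-1/6*2))**2 + 4*(3 + 2*(-1/6*2)))) = -1/(2*(2 + (3 + 2*(-1/3))**2 + 4*(3 + 2*(-1/3)))) = -1/(2*(2 + (3 - 2/3)**2 + 4*(3 - 2/3))) = -1/(2*(2 + (7/3)**2 + 4*(7/3))) = -1/(2*(2 + 49/9 + 28/3)) = -1/(2*151/9) = -9/(2*151) = -1*9/302 = -9/302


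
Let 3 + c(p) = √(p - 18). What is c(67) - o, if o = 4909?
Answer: -4905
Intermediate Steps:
c(p) = -3 + √(-18 + p) (c(p) = -3 + √(p - 18) = -3 + √(-18 + p))
c(67) - o = (-3 + √(-18 + 67)) - 1*4909 = (-3 + √49) - 4909 = (-3 + 7) - 4909 = 4 - 4909 = -4905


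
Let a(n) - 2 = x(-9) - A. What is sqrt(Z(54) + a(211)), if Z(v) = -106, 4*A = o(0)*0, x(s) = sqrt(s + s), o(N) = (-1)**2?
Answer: sqrt(-104 + 3*I*sqrt(2)) ≈ 0.208 + 10.2*I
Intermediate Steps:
o(N) = 1
x(s) = sqrt(2)*sqrt(s) (x(s) = sqrt(2*s) = sqrt(2)*sqrt(s))
A = 0 (A = (1*0)/4 = (1/4)*0 = 0)
a(n) = 2 + 3*I*sqrt(2) (a(n) = 2 + (sqrt(2)*sqrt(-9) - 1*0) = 2 + (sqrt(2)*(3*I) + 0) = 2 + (3*I*sqrt(2) + 0) = 2 + 3*I*sqrt(2))
sqrt(Z(54) + a(211)) = sqrt(-106 + (2 + 3*I*sqrt(2))) = sqrt(-104 + 3*I*sqrt(2))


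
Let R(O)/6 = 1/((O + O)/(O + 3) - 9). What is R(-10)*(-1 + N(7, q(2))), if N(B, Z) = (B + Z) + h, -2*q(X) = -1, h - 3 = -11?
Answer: 63/43 ≈ 1.4651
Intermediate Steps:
h = -8 (h = 3 - 11 = -8)
R(O) = 6/(-9 + 2*O/(3 + O)) (R(O) = 6/((O + O)/(O + 3) - 9) = 6/((2*O)/(3 + O) - 9) = 6/(2*O/(3 + O) - 9) = 6/(-9 + 2*O/(3 + O)))
q(X) = ½ (q(X) = -½*(-1) = ½)
N(B, Z) = -8 + B + Z (N(B, Z) = (B + Z) - 8 = -8 + B + Z)
R(-10)*(-1 + N(7, q(2))) = (6*(-3 - 1*(-10))/(27 + 7*(-10)))*(-1 + (-8 + 7 + ½)) = (6*(-3 + 10)/(27 - 70))*(-1 - ½) = (6*7/(-43))*(-3/2) = (6*(-1/43)*7)*(-3/2) = -42/43*(-3/2) = 63/43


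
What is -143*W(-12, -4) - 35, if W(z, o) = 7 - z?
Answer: -2752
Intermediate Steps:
-143*W(-12, -4) - 35 = -143*(7 - 1*(-12)) - 35 = -143*(7 + 12) - 35 = -143*19 - 35 = -2717 - 35 = -2752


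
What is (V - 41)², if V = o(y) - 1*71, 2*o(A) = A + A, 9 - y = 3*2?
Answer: 11881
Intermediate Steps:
y = 3 (y = 9 - 3*2 = 9 - 1*6 = 9 - 6 = 3)
o(A) = A (o(A) = (A + A)/2 = (2*A)/2 = A)
V = -68 (V = 3 - 1*71 = 3 - 71 = -68)
(V - 41)² = (-68 - 41)² = (-109)² = 11881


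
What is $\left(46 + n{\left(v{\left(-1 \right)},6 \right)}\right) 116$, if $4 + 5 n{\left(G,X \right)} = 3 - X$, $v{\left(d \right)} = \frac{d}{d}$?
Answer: $\frac{25868}{5} \approx 5173.6$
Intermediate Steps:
$v{\left(d \right)} = 1$
$n{\left(G,X \right)} = - \frac{1}{5} - \frac{X}{5}$ ($n{\left(G,X \right)} = - \frac{4}{5} + \frac{3 - X}{5} = - \frac{4}{5} - \left(- \frac{3}{5} + \frac{X}{5}\right) = - \frac{1}{5} - \frac{X}{5}$)
$\left(46 + n{\left(v{\left(-1 \right)},6 \right)}\right) 116 = \left(46 - \frac{7}{5}\right) 116 = \frac{223}{5} \cdot 116 = \frac{25868}{5}$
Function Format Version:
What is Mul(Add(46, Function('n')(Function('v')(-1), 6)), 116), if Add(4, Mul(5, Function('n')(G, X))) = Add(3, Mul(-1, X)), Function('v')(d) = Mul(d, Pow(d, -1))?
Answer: Rational(25868, 5) ≈ 5173.6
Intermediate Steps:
Function('v')(d) = 1
Function('n')(G, X) = Add(Rational(-1, 5), Mul(Rational(-1, 5), X)) (Function('n')(G, X) = Add(Rational(-4, 5), Mul(Rational(1, 5), Add(3, Mul(-1, X)))) = Add(Rational(-4, 5), Add(Rational(3, 5), Mul(Rational(-1, 5), X))) = Add(Rational(-1, 5), Mul(Rational(-1, 5), X)))
Mul(Add(46, Function('n')(Function('v')(-1), 6)), 116) = Mul(Add(46, Add(Rational(-1, 5), Mul(Rational(-1, 5), 6))), 116) = Mul(Add(46, Add(Rational(-1, 5), Rational(-6, 5))), 116) = Mul(Add(46, Rational(-7, 5)), 116) = Mul(Rational(223, 5), 116) = Rational(25868, 5)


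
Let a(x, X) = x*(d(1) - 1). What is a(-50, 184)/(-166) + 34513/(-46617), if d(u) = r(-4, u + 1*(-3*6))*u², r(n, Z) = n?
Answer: -8691704/3869211 ≈ -2.2464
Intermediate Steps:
d(u) = -4*u²
a(x, X) = -5*x (a(x, X) = x*(-4*1² - 1) = x*(-4*1 - 1) = x*(-4 - 1) = x*(-5) = -5*x)
a(-50, 184)/(-166) + 34513/(-46617) = -5*(-50)/(-166) + 34513/(-46617) = 250*(-1/166) + 34513*(-1/46617) = -125/83 - 34513/46617 = -8691704/3869211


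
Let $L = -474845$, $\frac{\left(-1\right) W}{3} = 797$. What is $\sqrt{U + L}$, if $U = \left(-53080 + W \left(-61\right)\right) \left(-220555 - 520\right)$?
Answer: $7 i \sqrt{418567830} \approx 1.4321 \cdot 10^{5} i$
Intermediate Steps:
$W = -2391$ ($W = \left(-3\right) 797 = -2391$)
$U = -20509348825$ ($U = \left(-53080 - -145851\right) \left(-220555 - 520\right) = \left(-53080 + 145851\right) \left(-221075\right) = 92771 \left(-221075\right) = -20509348825$)
$\sqrt{U + L} = \sqrt{-20509348825 - 474845} = \sqrt{-20509823670} = 7 i \sqrt{418567830}$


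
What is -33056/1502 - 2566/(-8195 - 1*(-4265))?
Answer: -31513987/1475715 ≈ -21.355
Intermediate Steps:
-33056/1502 - 2566/(-8195 - 1*(-4265)) = -33056*1/1502 - 2566/(-8195 + 4265) = -16528/751 - 2566/(-3930) = -16528/751 - 2566*(-1/3930) = -16528/751 + 1283/1965 = -31513987/1475715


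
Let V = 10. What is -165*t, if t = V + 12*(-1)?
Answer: 330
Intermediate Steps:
t = -2 (t = 10 + 12*(-1) = 10 - 12 = -2)
-165*t = -165*(-2) = 330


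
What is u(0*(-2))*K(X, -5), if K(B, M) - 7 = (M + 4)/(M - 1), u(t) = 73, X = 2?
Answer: 3139/6 ≈ 523.17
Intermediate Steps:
K(B, M) = 7 + (4 + M)/(-1 + M) (K(B, M) = 7 + (M + 4)/(M - 1) = 7 + (4 + M)/(-1 + M))
u(0*(-2))*K(X, -5) = 73*((-3 + 8*(-5))/(-1 - 5)) = 73*((-3 - 40)/(-6)) = 73*(-1/6*(-43)) = 73*(43/6) = 3139/6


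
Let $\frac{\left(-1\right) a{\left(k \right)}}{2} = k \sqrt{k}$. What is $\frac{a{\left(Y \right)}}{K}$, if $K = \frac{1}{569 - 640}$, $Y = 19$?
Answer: $2698 \sqrt{19} \approx 11760.0$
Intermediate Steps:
$a{\left(k \right)} = - 2 k^{\frac{3}{2}}$ ($a{\left(k \right)} = - 2 k \sqrt{k} = - 2 k^{\frac{3}{2}}$)
$K = - \frac{1}{71}$ ($K = \frac{1}{569 - 640} = \frac{1}{-71} = - \frac{1}{71} \approx -0.014085$)
$\frac{a{\left(Y \right)}}{K} = \frac{\left(-2\right) 19^{\frac{3}{2}}}{- \frac{1}{71}} = - 2 \cdot 19 \sqrt{19} \left(-71\right) = - 38 \sqrt{19} \left(-71\right) = 2698 \sqrt{19}$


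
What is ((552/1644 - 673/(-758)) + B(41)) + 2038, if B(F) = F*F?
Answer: 386330343/103846 ≈ 3720.2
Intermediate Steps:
B(F) = F²
((552/1644 - 673/(-758)) + B(41)) + 2038 = ((552/1644 - 673/(-758)) + 41²) + 2038 = ((552*(1/1644) - 673*(-1/758)) + 1681) + 2038 = ((46/137 + 673/758) + 1681) + 2038 = (127069/103846 + 1681) + 2038 = 174692195/103846 + 2038 = 386330343/103846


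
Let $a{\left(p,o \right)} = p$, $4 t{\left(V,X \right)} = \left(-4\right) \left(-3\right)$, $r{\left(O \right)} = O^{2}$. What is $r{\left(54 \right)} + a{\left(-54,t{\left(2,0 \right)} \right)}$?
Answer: $2862$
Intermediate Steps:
$t{\left(V,X \right)} = 3$ ($t{\left(V,X \right)} = \frac{\left(-4\right) \left(-3\right)}{4} = \frac{1}{4} \cdot 12 = 3$)
$r{\left(54 \right)} + a{\left(-54,t{\left(2,0 \right)} \right)} = 54^{2} - 54 = 2916 - 54 = 2862$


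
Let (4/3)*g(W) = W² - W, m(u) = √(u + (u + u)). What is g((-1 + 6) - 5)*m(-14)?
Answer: 0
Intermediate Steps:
m(u) = √3*√u (m(u) = √(u + 2*u) = √(3*u) = √3*√u)
g(W) = -3*W/4 + 3*W²/4 (g(W) = 3*(W² - W)/4 = -3*W/4 + 3*W²/4)
g((-1 + 6) - 5)*m(-14) = (3*((-1 + 6) - 5)*(-1 + ((-1 + 6) - 5))/4)*(√3*√(-14)) = (3*(5 - 5)*(-1 + (5 - 5))/4)*(√3*(I*√14)) = ((¾)*0*(-1 + 0))*(I*√42) = ((¾)*0*(-1))*(I*√42) = 0*(I*√42) = 0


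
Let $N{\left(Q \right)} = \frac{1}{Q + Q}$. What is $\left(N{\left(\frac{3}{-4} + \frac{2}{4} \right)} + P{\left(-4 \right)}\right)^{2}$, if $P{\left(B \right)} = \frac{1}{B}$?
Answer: $\frac{81}{16} \approx 5.0625$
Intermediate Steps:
$N{\left(Q \right)} = \frac{1}{2 Q}$
$\left(N{\left(\frac{3}{-4} + \frac{2}{4} \right)} + P{\left(-4 \right)}\right)^{2} = \left(\frac{1}{2 \left(\frac{3}{-4} + \frac{2}{4}\right)} + \frac{1}{-4}\right)^{2} = \left(\frac{1}{2 \left(3 \left(- \frac{1}{4}\right) + 2 \cdot \frac{1}{4}\right)} - \frac{1}{4}\right)^{2} = \left(\frac{1}{2 \left(- \frac{3}{4} + \frac{1}{2}\right)} - \frac{1}{4}\right)^{2} = \left(\frac{1}{2 \left(- \frac{1}{4}\right)} - \frac{1}{4}\right)^{2} = \left(\frac{1}{2} \left(-4\right) - \frac{1}{4}\right)^{2} = \left(-2 - \frac{1}{4}\right)^{2} = \left(- \frac{9}{4}\right)^{2} = \frac{81}{16}$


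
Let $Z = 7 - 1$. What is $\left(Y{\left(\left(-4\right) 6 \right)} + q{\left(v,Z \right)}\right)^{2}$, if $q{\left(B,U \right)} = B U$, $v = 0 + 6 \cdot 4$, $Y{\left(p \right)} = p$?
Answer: $14400$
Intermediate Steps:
$Z = 6$
$v = 24$ ($v = 0 + 24 = 24$)
$\left(Y{\left(\left(-4\right) 6 \right)} + q{\left(v,Z \right)}\right)^{2} = \left(\left(-4\right) 6 + 24 \cdot 6\right)^{2} = \left(-24 + 144\right)^{2} = 120^{2} = 14400$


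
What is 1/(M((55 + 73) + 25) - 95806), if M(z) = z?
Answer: -1/95653 ≈ -1.0454e-5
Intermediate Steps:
1/(M((55 + 73) + 25) - 95806) = 1/(((55 + 73) + 25) - 95806) = 1/((128 + 25) - 95806) = 1/(153 - 95806) = 1/(-95653) = -1/95653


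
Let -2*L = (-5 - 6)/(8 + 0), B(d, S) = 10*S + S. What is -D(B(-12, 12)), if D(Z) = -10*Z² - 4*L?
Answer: 696971/4 ≈ 1.7424e+5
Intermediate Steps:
B(d, S) = 11*S
L = 11/16 (L = -(-5 - 6)/(2*(8 + 0)) = -(-11)/(2*8) = -½*(-11/8) = 11/16 ≈ 0.68750)
D(Z) = -11/4 - 10*Z² (D(Z) = -10*Z² - 4*11/16 = -10*Z² - 11/4 = -11/4 - 10*Z²)
-D(B(-12, 12)) = -(-11/4 - 10*(11*12)²) = -(-11/4 - 10*132²) = -(-11/4 - 10*17424) = -(-11/4 - 174240) = -1*(-696971/4) = 696971/4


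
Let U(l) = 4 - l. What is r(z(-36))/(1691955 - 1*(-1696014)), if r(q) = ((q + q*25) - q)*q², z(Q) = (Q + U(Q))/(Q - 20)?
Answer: -25/9296586936 ≈ -2.6892e-9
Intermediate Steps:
z(Q) = 4/(-20 + Q) (z(Q) = (Q + (4 - Q))/(Q - 20) = 4/(-20 + Q))
r(q) = 25*q³ (r(q) = ((q + 25*q) - q)*q² = (26*q - q)*q² = (25*q)*q² = 25*q³)
r(z(-36))/(1691955 - 1*(-1696014)) = (25*(4/(-20 - 36))³)/(1691955 - 1*(-1696014)) = (25*(4/(-56))³)/(1691955 + 1696014) = (25*(4*(-1/56))³)/3387969 = (25*(-1/14)³)*(1/3387969) = (25*(-1/2744))*(1/3387969) = -25/2744*1/3387969 = -25/9296586936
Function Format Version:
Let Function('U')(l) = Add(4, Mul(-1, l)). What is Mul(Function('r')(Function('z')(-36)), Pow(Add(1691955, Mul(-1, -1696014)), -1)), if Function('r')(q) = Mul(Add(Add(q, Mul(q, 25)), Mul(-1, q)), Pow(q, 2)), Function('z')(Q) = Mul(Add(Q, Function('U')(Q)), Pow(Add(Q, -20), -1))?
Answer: Rational(-25, 9296586936) ≈ -2.6892e-9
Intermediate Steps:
Function('z')(Q) = Mul(4, Pow(Add(-20, Q), -1)) (Function('z')(Q) = Mul(Add(Q, Add(4, Mul(-1, Q))), Pow(Add(Q, -20), -1)) = Mul(4, Pow(Add(-20, Q), -1)))
Function('r')(q) = Mul(25, Pow(q, 3)) (Function('r')(q) = Mul(Add(Add(q, Mul(25, q)), Mul(-1, q)), Pow(q, 2)) = Mul(Add(Mul(26, q), Mul(-1, q)), Pow(q, 2)) = Mul(Mul(25, q), Pow(q, 2)) = Mul(25, Pow(q, 3)))
Mul(Function('r')(Function('z')(-36)), Pow(Add(1691955, Mul(-1, -1696014)), -1)) = Mul(Mul(25, Pow(Mul(4, Pow(Add(-20, -36), -1)), 3)), Pow(Add(1691955, Mul(-1, -1696014)), -1)) = Mul(Mul(25, Pow(Mul(4, Pow(-56, -1)), 3)), Pow(Add(1691955, 1696014), -1)) = Mul(Mul(25, Pow(Mul(4, Rational(-1, 56)), 3)), Pow(3387969, -1)) = Mul(Mul(25, Pow(Rational(-1, 14), 3)), Rational(1, 3387969)) = Mul(Mul(25, Rational(-1, 2744)), Rational(1, 3387969)) = Mul(Rational(-25, 2744), Rational(1, 3387969)) = Rational(-25, 9296586936)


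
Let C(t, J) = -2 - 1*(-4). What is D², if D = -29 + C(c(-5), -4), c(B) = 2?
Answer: 729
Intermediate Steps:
C(t, J) = 2 (C(t, J) = -2 + 4 = 2)
D = -27 (D = -29 + 2 = -27)
D² = (-27)² = 729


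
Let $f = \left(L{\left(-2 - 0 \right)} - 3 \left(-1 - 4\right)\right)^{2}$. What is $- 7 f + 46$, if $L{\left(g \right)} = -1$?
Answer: $-1326$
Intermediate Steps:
$f = 196$ ($f = \left(-1 - 3 \left(-1 - 4\right)\right)^{2} = \left(-1 - -15\right)^{2} = \left(-1 + 15\right)^{2} = 14^{2} = 196$)
$- 7 f + 46 = \left(-7\right) 196 + 46 = -1372 + 46 = -1326$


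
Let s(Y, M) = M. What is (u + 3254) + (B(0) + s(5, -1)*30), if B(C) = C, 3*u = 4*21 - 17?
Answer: 9739/3 ≈ 3246.3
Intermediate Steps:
u = 67/3 (u = (4*21 - 17)/3 = (84 - 17)/3 = (⅓)*67 = 67/3 ≈ 22.333)
(u + 3254) + (B(0) + s(5, -1)*30) = (67/3 + 3254) + (0 - 1*30) = 9829/3 + (0 - 30) = 9829/3 - 30 = 9739/3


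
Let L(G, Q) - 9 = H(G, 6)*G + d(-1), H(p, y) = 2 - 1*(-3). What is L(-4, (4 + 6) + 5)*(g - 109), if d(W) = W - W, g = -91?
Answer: 2200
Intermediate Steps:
H(p, y) = 5 (H(p, y) = 2 + 3 = 5)
d(W) = 0
L(G, Q) = 9 + 5*G (L(G, Q) = 9 + (5*G + 0) = 9 + 5*G)
L(-4, (4 + 6) + 5)*(g - 109) = (9 + 5*(-4))*(-91 - 109) = (9 - 20)*(-200) = -11*(-200) = 2200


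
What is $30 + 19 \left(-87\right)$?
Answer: $-1623$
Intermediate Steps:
$30 + 19 \left(-87\right) = 30 - 1653 = -1623$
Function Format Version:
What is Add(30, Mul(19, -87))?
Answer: -1623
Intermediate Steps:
Add(30, Mul(19, -87)) = Add(30, -1653) = -1623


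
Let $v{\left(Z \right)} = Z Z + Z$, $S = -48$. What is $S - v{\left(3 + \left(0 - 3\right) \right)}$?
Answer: $-48$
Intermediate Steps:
$v{\left(Z \right)} = Z + Z^{2}$ ($v{\left(Z \right)} = Z^{2} + Z = Z + Z^{2}$)
$S - v{\left(3 + \left(0 - 3\right) \right)} = -48 - \left(3 + \left(0 - 3\right)\right) \left(1 + \left(3 + \left(0 - 3\right)\right)\right) = -48 - \left(3 - 3\right) \left(1 + \left(3 - 3\right)\right) = -48 - 0 \left(1 + 0\right) = -48 - 0 \cdot 1 = -48 - 0 = -48 + 0 = -48$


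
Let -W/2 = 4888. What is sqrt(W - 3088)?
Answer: 8*I*sqrt(201) ≈ 113.42*I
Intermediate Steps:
W = -9776 (W = -2*4888 = -9776)
sqrt(W - 3088) = sqrt(-9776 - 3088) = sqrt(-12864) = 8*I*sqrt(201)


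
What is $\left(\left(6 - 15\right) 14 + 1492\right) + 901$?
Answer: $2267$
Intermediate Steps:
$\left(\left(6 - 15\right) 14 + 1492\right) + 901 = \left(\left(-9\right) 14 + 1492\right) + 901 = \left(-126 + 1492\right) + 901 = 1366 + 901 = 2267$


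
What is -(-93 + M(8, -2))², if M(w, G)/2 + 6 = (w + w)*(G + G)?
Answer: -54289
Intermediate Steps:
M(w, G) = -12 + 8*G*w (M(w, G) = -12 + 2*((w + w)*(G + G)) = -12 + 2*((2*w)*(2*G)) = -12 + 2*(4*G*w) = -12 + 8*G*w)
-(-93 + M(8, -2))² = -(-93 + (-12 + 8*(-2)*8))² = -(-93 + (-12 - 128))² = -(-93 - 140)² = -1*(-233)² = -1*54289 = -54289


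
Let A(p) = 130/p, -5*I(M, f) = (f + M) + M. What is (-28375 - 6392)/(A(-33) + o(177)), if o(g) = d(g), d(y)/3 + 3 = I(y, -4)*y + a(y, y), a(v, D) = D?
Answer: 1147311/1209514 ≈ 0.94857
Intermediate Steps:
I(M, f) = -2*M/5 - f/5 (I(M, f) = -((f + M) + M)/5 = -((M + f) + M)/5 = -(f + 2*M)/5 = -2*M/5 - f/5)
d(y) = -9 + 3*y + 3*y*(⅘ - 2*y/5) (d(y) = -9 + 3*((-2*y/5 - ⅕*(-4))*y + y) = -9 + 3*((-2*y/5 + ⅘)*y + y) = -9 + 3*((⅘ - 2*y/5)*y + y) = -9 + 3*(y*(⅘ - 2*y/5) + y) = -9 + 3*(y + y*(⅘ - 2*y/5)) = -9 + (3*y + 3*y*(⅘ - 2*y/5)) = -9 + 3*y + 3*y*(⅘ - 2*y/5))
o(g) = -9 - 6*g²/5 + 27*g/5
(-28375 - 6392)/(A(-33) + o(177)) = (-28375 - 6392)/(130/(-33) + (-9 - 6/5*177² + (27/5)*177)) = -34767/(130*(-1/33) + (-9 - 6/5*31329 + 4779/5)) = -34767/(-130/33 + (-9 - 187974/5 + 4779/5)) = -34767/(-130/33 - 36648) = -34767/(-1209514/33) = -34767*(-33/1209514) = 1147311/1209514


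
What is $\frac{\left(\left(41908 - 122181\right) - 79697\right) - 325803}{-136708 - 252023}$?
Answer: $\frac{485773}{388731} \approx 1.2496$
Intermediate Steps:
$\frac{\left(\left(41908 - 122181\right) - 79697\right) - 325803}{-136708 - 252023} = \frac{\left(\left(41908 - 122181\right) - 79697\right) - 325803}{-388731} = \left(\left(-80273 - 79697\right) - 325803\right) \left(- \frac{1}{388731}\right) = \left(-159970 - 325803\right) \left(- \frac{1}{388731}\right) = \left(-485773\right) \left(- \frac{1}{388731}\right) = \frac{485773}{388731}$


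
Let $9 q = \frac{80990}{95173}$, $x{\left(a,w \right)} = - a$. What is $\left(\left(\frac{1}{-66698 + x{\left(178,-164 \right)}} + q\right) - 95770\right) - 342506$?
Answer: $- \frac{643738592821091}{1468797588} \approx -4.3828 \cdot 10^{5}$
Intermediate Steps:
$q = \frac{6230}{65889}$ ($q = \frac{80990 \cdot \frac{1}{95173}}{9} = \frac{1}{9} \cdot \frac{6230}{7321} = \frac{6230}{65889} \approx 0.094553$)
$\left(\left(\frac{1}{-66698 + x{\left(178,-164 \right)}} + q\right) - 95770\right) - 342506 = \left(\left(\frac{1}{-66698 - 178} + \frac{6230}{65889}\right) - 95770\right) - 342506 = \left(\left(\frac{1}{-66876} + \frac{6230}{65889}\right) - 95770\right) - 342506 = \left(\left(- \frac{1}{66876} + \frac{6230}{65889}\right) - 95770\right) - 342506 = \left(\frac{138857197}{1468797588} - 95770\right) - 342506 = - \frac{140666606145563}{1468797588} - 342506 = - \frac{643738592821091}{1468797588}$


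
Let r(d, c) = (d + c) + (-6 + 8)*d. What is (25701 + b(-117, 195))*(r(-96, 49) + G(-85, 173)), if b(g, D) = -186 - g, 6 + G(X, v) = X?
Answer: -8458560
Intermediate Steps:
G(X, v) = -6 + X
r(d, c) = c + 3*d (r(d, c) = (c + d) + 2*d = c + 3*d)
(25701 + b(-117, 195))*(r(-96, 49) + G(-85, 173)) = (25701 + (-186 - 1*(-117)))*((49 + 3*(-96)) + (-6 - 85)) = (25701 + (-186 + 117))*((49 - 288) - 91) = (25701 - 69)*(-239 - 91) = 25632*(-330) = -8458560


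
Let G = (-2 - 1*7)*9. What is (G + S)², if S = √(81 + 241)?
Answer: (81 - √322)² ≈ 3976.0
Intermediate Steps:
S = √322 ≈ 17.944
G = -81 (G = (-2 - 7)*9 = -9*9 = -81)
(G + S)² = (-81 + √322)²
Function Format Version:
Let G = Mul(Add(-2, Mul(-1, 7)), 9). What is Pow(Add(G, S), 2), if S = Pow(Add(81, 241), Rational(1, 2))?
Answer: Pow(Add(81, Mul(-1, Pow(322, Rational(1, 2)))), 2) ≈ 3976.0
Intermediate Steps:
S = Pow(322, Rational(1, 2)) ≈ 17.944
G = -81 (G = Mul(Add(-2, -7), 9) = Mul(-9, 9) = -81)
Pow(Add(G, S), 2) = Pow(Add(-81, Pow(322, Rational(1, 2))), 2)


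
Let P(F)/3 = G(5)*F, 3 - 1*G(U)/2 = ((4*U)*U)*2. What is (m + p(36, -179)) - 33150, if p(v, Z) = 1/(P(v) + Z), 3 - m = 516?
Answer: -1438453654/42731 ≈ -33663.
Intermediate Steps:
m = -513 (m = 3 - 1*516 = 3 - 516 = -513)
G(U) = 6 - 16*U² (G(U) = 6 - 2*(4*U)*U*2 = 6 - 2*4*U²*2 = 6 - 16*U²)
P(F) = -1182*F (P(F) = 3*((6 - 16*5²)*F) = 3*((6 - 16*25)*F) = 3*((6 - 400)*F) = 3*(-394*F) = -1182*F)
p(v, Z) = 1/(Z - 1182*v) (p(v, Z) = 1/(-1182*v + Z) = 1/(Z - 1182*v))
(m + p(36, -179)) - 33150 = (-513 + 1/(-179 - 1182*36)) - 33150 = (-513 + 1/(-179 - 42552)) - 33150 = (-513 + 1/(-42731)) - 33150 = (-513 - 1/42731) - 33150 = -21921004/42731 - 33150 = -1438453654/42731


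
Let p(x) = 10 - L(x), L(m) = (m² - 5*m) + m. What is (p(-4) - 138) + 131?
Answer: -29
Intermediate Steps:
L(m) = m² - 4*m
p(x) = 10 - x*(-4 + x)
(p(-4) - 138) + 131 = ((10 - 1*(-4)*(-4 - 4)) - 138) + 131 = ((10 - 1*(-4)*(-8)) - 138) + 131 = ((10 - 32) - 138) + 131 = (-22 - 138) + 131 = -160 + 131 = -29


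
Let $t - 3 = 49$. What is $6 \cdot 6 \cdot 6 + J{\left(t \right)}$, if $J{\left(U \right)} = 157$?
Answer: $373$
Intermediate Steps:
$t = 52$ ($t = 3 + 49 = 52$)
$6 \cdot 6 \cdot 6 + J{\left(t \right)} = 6 \cdot 6 \cdot 6 + 157 = 36 \cdot 6 + 157 = 216 + 157 = 373$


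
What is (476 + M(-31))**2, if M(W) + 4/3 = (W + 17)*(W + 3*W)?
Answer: 43983424/9 ≈ 4.8870e+6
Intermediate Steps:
M(W) = -4/3 + 4*W*(17 + W) (M(W) = -4/3 + (W + 17)*(W + 3*W) = -4/3 + (17 + W)*(4*W) = -4/3 + 4*W*(17 + W))
(476 + M(-31))**2 = (476 + (-4/3 + 4*(-31)**2 + 68*(-31)))**2 = (476 + (-4/3 + 4*961 - 2108))**2 = (476 + (-4/3 + 3844 - 2108))**2 = (476 + 5204/3)**2 = (6632/3)**2 = 43983424/9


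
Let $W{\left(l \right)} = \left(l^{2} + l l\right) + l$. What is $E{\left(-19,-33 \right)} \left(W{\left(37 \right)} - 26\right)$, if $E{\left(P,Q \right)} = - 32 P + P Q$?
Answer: $3395015$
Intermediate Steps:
$W{\left(l \right)} = l + 2 l^{2}$ ($W{\left(l \right)} = \left(l^{2} + l^{2}\right) + l = 2 l^{2} + l = l + 2 l^{2}$)
$E{\left(-19,-33 \right)} \left(W{\left(37 \right)} - 26\right) = - 19 \left(-32 - 33\right) \left(37 \left(1 + 2 \cdot 37\right) - 26\right) = \left(-19\right) \left(-65\right) \left(37 \left(1 + 74\right) - 26\right) = 1235 \left(37 \cdot 75 - 26\right) = 1235 \left(2775 - 26\right) = 1235 \cdot 2749 = 3395015$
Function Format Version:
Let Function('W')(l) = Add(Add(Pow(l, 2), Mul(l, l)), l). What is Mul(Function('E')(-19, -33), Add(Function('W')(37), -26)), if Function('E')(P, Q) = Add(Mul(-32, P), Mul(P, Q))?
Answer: 3395015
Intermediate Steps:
Function('W')(l) = Add(l, Mul(2, Pow(l, 2))) (Function('W')(l) = Add(Add(Pow(l, 2), Pow(l, 2)), l) = Add(Mul(2, Pow(l, 2)), l) = Add(l, Mul(2, Pow(l, 2))))
Mul(Function('E')(-19, -33), Add(Function('W')(37), -26)) = Mul(Mul(-19, Add(-32, -33)), Add(Mul(37, Add(1, Mul(2, 37))), -26)) = Mul(Mul(-19, -65), Add(Mul(37, Add(1, 74)), -26)) = Mul(1235, Add(Mul(37, 75), -26)) = Mul(1235, Add(2775, -26)) = Mul(1235, 2749) = 3395015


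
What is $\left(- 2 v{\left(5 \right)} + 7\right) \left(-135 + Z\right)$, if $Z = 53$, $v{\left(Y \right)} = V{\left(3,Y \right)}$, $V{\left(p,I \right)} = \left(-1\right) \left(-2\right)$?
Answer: $-246$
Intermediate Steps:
$V{\left(p,I \right)} = 2$
$v{\left(Y \right)} = 2$
$\left(- 2 v{\left(5 \right)} + 7\right) \left(-135 + Z\right) = \left(\left(-2\right) 2 + 7\right) \left(-135 + 53\right) = \left(-4 + 7\right) \left(-82\right) = 3 \left(-82\right) = -246$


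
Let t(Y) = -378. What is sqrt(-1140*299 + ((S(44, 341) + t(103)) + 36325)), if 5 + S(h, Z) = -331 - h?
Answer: I*sqrt(305293) ≈ 552.53*I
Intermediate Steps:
S(h, Z) = -336 - h (S(h, Z) = -5 + (-331 - h) = -336 - h)
sqrt(-1140*299 + ((S(44, 341) + t(103)) + 36325)) = sqrt(-1140*299 + (((-336 - 1*44) - 378) + 36325)) = sqrt(-340860 + (((-336 - 44) - 378) + 36325)) = sqrt(-340860 + ((-380 - 378) + 36325)) = sqrt(-340860 + (-758 + 36325)) = sqrt(-340860 + 35567) = sqrt(-305293) = I*sqrt(305293)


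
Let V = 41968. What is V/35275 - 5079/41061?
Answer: 514695441/482808925 ≈ 1.0660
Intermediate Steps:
V/35275 - 5079/41061 = 41968/35275 - 5079/41061 = 41968*(1/35275) - 5079*1/41061 = 41968/35275 - 1693/13687 = 514695441/482808925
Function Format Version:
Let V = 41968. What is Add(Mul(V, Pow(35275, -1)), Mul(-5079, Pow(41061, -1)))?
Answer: Rational(514695441, 482808925) ≈ 1.0660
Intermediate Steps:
Add(Mul(V, Pow(35275, -1)), Mul(-5079, Pow(41061, -1))) = Add(Mul(41968, Pow(35275, -1)), Mul(-5079, Pow(41061, -1))) = Add(Mul(41968, Rational(1, 35275)), Mul(-5079, Rational(1, 41061))) = Add(Rational(41968, 35275), Rational(-1693, 13687)) = Rational(514695441, 482808925)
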